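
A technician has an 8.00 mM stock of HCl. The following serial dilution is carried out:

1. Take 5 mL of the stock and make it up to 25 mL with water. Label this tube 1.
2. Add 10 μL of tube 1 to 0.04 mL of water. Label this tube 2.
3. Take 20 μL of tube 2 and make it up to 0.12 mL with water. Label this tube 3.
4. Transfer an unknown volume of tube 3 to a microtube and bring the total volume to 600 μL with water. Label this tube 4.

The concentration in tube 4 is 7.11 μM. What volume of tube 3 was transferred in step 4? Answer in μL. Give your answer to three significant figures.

Step 1: 5 mL brought to 25 mL → factor 25/5 = 5
Step 2: 10 μL + 0.04 mL = 50 μL total → factor 50/10 = 5
Step 3: 20 μL brought to 0.12 mL → factor 120/20 = 6
Step 4: v brought to 600 μL → factor = 600 μL/v
Product of known-step factors = 150
Overall factor = 8.00 mM / (7.11 μM) = 1125.2
Step-4 factor = 1125.2 / 150 = 7.5012
v = 600 μL / 7.5012 = 80.0 μL

80.0 μL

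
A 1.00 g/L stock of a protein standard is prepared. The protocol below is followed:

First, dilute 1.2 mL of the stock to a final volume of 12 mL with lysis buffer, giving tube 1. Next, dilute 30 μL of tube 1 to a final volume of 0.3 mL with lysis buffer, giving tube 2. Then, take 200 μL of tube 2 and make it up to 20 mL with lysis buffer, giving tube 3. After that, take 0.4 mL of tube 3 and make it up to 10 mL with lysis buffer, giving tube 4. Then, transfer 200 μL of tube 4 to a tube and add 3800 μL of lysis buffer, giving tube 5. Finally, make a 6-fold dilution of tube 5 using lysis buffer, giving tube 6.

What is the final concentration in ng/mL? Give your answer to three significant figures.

0.0333 ng/mL

Step 1: 1.2 mL brought to 12 mL → factor 12/1.2 = 10
Step 2: 30 μL brought to 0.3 mL → factor 300/30 = 10
Step 3: 200 μL brought to 20 mL → factor 20000/200 = 100
Step 4: 0.4 mL brought to 10 mL → factor 10/0.4 = 25
Step 5: 200 μL + 3800 μL = 4000 μL total → factor 4000/200 = 20
Step 6: 6-fold → factor 6
Overall dilution factor = 10 × 10 × 100 × 25 × 20 × 6 = 3 × 10^7
Final = 1.00 g/L / 3 × 10^7 = 3.333 × 10^-8 g/L = 0.0333 ng/mL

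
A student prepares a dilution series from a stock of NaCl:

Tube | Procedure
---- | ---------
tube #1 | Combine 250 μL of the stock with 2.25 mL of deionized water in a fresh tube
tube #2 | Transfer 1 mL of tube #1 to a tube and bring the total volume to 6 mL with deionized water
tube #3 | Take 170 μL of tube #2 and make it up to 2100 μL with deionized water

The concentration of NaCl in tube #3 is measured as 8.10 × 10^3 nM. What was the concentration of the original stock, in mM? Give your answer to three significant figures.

Step 1: 250 μL + 2.25 mL = 2500 μL total → factor 2500/250 = 10
Step 2: 1 mL brought to 6 mL → factor 6/1 = 6
Step 3: 170 μL brought to 2100 μL → factor 2100/170 = 12.353
Overall dilution factor = 10 × 6 × 12.353 = 741.18
Stock = 8.10 × 10^3 nM × 741.18 = 6.004 × 10^6 nM = 6.00 mM

6.00 mM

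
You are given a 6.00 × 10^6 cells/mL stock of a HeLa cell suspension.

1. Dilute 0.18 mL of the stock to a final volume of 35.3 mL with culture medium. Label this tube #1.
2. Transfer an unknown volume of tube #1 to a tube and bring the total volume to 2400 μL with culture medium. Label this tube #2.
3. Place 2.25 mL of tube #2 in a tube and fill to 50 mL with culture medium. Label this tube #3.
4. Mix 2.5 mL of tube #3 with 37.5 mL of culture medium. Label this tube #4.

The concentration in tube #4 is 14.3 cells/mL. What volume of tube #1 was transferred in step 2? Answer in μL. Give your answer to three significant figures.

399 μL

Step 1: 0.18 mL brought to 35.3 mL → factor 35.3/0.18 = 196.11
Step 2: v brought to 2400 μL → factor = 2400 μL/v
Step 3: 2.25 mL brought to 50 mL → factor 50/2.25 = 22.222
Step 4: 2.5 mL + 37.5 mL = 40 mL total → factor 40/2.5 = 16
Product of known-step factors = 69728
Overall factor = 6.00 × 10^6 cells/mL / (14.3 cells/mL) = 4.1958 × 10^5
Step-2 factor = 4.1958 × 10^5 / 69728 = 6.0174
v = 2400 μL / 6.0174 = 399 μL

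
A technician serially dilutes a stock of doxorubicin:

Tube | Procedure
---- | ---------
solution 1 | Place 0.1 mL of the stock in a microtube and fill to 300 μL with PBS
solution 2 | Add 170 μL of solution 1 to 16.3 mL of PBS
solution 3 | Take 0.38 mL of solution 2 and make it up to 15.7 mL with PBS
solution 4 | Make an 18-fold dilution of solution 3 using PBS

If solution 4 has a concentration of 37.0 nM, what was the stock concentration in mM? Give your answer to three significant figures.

Step 1: 0.1 mL brought to 300 μL → factor 0.3/0.1 = 3
Step 2: 170 μL + 16.3 mL = 16470 μL total → factor 16470/170 = 96.882
Step 3: 0.38 mL brought to 15.7 mL → factor 15.7/0.38 = 41.316
Step 4: 18-fold → factor 18
Overall dilution factor = 3 × 96.882 × 41.316 × 18 = 2.1615 × 10^5
Stock = 37.0 nM × 2.1615 × 10^5 = 7.998 × 10^6 nM = 8.00 mM

8.00 mM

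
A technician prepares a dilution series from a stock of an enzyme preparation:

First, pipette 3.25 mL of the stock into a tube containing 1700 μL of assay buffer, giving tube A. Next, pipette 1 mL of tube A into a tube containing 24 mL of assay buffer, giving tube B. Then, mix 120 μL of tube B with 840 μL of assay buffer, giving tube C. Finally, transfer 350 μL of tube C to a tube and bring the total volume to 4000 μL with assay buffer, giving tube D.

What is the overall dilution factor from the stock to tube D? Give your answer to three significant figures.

Step 1: 3.25 mL + 1700 μL = 4.95 mL total → factor 4.95/3.25 = 1.5231
Step 2: 1 mL + 24 mL = 25 mL total → factor 25/1 = 25
Step 3: 120 μL + 840 μL = 960 μL total → factor 960/120 = 8
Step 4: 350 μL brought to 4000 μL → factor 4000/350 = 11.429
Overall dilution factor = 1.5231 × 25 × 8 × 11.429 = 3481.3

3.48 × 10^3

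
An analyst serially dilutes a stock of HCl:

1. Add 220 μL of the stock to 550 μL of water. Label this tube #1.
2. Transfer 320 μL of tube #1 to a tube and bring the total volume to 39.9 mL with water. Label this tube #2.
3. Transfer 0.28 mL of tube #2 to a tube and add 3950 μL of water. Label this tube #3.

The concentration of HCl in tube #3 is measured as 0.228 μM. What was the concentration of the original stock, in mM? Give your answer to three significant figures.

Step 1: 220 μL + 550 μL = 770 μL total → factor 770/220 = 3.5
Step 2: 320 μL brought to 39.9 mL → factor 39900/320 = 124.69
Step 3: 0.28 mL + 3950 μL = 4.23 mL total → factor 4.23/0.28 = 15.107
Overall dilution factor = 3.5 × 124.69 × 15.107 = 6592.9
Stock = 0.228 μM × 6592.9 = 1503 μM = 1.50 mM

1.50 mM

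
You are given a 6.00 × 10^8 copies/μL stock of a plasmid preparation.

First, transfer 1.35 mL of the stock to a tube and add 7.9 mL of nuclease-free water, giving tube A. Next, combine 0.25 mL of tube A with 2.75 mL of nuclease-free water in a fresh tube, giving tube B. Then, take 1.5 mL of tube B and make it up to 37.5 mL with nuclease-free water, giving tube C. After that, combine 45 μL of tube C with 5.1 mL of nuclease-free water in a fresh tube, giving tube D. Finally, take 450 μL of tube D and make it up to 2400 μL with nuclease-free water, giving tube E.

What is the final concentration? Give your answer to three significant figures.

479 copies/μL

Step 1: 1.35 mL + 7.9 mL = 9.25 mL total → factor 9.25/1.35 = 6.8519
Step 2: 0.25 mL + 2.75 mL = 3 mL total → factor 3/0.25 = 12
Step 3: 1.5 mL brought to 37.5 mL → factor 37.5/1.5 = 25
Step 4: 45 μL + 5.1 mL = 5145 μL total → factor 5145/45 = 114.33
Step 5: 450 μL brought to 2400 μL → factor 2400/450 = 5.3333
Overall dilution factor = 6.8519 × 12 × 25 × 114.33 × 5.3333 = 1.2534 × 10^6
Final = 6.00 × 10^8 copies/μL / 1.2534 × 10^6 = 479 copies/μL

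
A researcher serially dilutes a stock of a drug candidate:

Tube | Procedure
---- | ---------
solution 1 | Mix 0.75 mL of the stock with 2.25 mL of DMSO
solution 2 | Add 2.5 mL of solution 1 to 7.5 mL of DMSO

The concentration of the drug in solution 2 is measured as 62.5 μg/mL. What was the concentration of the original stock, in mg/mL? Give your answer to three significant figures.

Step 1: 0.75 mL + 2.25 mL = 3 mL total → factor 3/0.75 = 4
Step 2: 2.5 mL + 7.5 mL = 10 mL total → factor 10/2.5 = 4
Overall dilution factor = 4 × 4 = 16
Stock = 62.5 μg/mL × 16 = 1000 μg/mL = 1.00 mg/mL

1.00 mg/mL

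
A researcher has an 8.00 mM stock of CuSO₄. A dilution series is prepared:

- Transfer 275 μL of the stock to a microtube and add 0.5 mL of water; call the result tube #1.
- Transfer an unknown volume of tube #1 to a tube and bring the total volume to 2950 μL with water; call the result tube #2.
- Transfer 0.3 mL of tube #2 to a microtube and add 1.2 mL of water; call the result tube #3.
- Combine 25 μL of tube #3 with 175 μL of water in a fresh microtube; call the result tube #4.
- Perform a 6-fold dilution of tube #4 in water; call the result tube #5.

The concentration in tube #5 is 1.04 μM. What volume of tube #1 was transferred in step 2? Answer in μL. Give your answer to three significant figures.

Step 1: 275 μL + 0.5 mL = 775 μL total → factor 775/275 = 2.8182
Step 2: v brought to 2950 μL → factor = 2950 μL/v
Step 3: 0.3 mL + 1.2 mL = 1.5 mL total → factor 1.5/0.3 = 5
Step 4: 25 μL + 175 μL = 200 μL total → factor 200/25 = 8
Step 5: 6-fold → factor 6
Product of known-step factors = 676.36
Overall factor = 8.00 mM / (1.04 μM) = 7692.3
Step-2 factor = 7692.3 / 676.36 = 11.373
v = 2950 μL / 11.373 = 259 μL

259 μL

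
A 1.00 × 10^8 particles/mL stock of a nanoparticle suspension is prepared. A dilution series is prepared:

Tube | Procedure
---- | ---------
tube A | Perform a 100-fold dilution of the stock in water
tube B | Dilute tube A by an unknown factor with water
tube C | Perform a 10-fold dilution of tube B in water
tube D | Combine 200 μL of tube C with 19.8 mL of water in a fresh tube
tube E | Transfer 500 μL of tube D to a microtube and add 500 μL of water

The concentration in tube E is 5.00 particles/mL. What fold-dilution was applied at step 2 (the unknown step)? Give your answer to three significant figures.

Step 1: 100-fold → factor 100
Step 2: unknown factor x
Step 3: 10-fold → factor 10
Step 4: 200 μL + 19.8 mL = 20000 μL total → factor 20000/200 = 100
Step 5: 500 μL + 500 μL = 1000 μL total → factor 1000/500 = 2
Product of known-step factors = 2 × 10^5
Overall factor = 1.00 × 10^8 particles/mL / (5.00 particles/mL) = 2 × 10^7
x = 2 × 10^7 / 2 × 10^5 = 100

100-fold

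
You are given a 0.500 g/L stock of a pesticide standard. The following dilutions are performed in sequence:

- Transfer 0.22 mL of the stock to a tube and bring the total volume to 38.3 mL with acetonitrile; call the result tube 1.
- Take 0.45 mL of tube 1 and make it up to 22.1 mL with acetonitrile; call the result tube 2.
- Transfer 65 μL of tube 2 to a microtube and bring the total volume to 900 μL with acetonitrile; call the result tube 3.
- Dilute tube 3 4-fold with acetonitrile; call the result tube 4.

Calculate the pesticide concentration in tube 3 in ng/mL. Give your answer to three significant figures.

4.22 ng/mL

Step 1: 0.22 mL brought to 38.3 mL → factor 38.3/0.22 = 174.09
Step 2: 0.45 mL brought to 22.1 mL → factor 22.1/0.45 = 49.111
Step 3: 65 μL brought to 900 μL → factor 900/65 = 13.846
Dilution factor through tube 3 = 174.09 × 49.111 × 13.846 = 1.1838 × 10^5
[tube 3] = 0.500 g/L / 1.1838 × 10^5 = 4.224 × 10^-6 g/L = 4.22 ng/mL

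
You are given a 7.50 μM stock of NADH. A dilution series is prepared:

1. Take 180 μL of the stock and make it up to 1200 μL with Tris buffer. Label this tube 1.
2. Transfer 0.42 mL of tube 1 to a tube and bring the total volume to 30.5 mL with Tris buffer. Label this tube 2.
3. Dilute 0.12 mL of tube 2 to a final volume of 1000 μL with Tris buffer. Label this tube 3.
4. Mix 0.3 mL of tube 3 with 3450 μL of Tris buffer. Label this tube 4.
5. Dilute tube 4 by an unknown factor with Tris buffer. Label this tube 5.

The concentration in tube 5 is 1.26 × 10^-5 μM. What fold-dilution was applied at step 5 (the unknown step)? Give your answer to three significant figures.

11.8-fold

Step 1: 180 μL brought to 1200 μL → factor 1200/180 = 6.6667
Step 2: 0.42 mL brought to 30.5 mL → factor 30.5/0.42 = 72.619
Step 3: 0.12 mL brought to 1000 μL → factor 1/0.12 = 8.3333
Step 4: 0.3 mL + 3450 μL = 3.75 mL total → factor 3.75/0.3 = 12.5
Step 5: unknown factor x
Product of known-step factors = 50430
Overall factor = 7.50 μM / (1.26 × 10^-5 μM) = 5.9524 × 10^5
x = 5.9524 × 10^5 / 50430 = 11.8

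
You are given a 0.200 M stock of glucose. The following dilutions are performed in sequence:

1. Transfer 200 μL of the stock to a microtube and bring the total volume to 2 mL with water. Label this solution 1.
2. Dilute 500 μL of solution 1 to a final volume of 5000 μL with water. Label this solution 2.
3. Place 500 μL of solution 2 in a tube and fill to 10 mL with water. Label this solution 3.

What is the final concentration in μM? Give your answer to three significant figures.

Step 1: 200 μL brought to 2 mL → factor 2000/200 = 10
Step 2: 500 μL brought to 5000 μL → factor 5000/500 = 10
Step 3: 500 μL brought to 10 mL → factor 10000/500 = 20
Overall dilution factor = 10 × 10 × 20 = 2000
Final = 0.200 M / 2000 = 0.0001000 M = 100 μM

100 μM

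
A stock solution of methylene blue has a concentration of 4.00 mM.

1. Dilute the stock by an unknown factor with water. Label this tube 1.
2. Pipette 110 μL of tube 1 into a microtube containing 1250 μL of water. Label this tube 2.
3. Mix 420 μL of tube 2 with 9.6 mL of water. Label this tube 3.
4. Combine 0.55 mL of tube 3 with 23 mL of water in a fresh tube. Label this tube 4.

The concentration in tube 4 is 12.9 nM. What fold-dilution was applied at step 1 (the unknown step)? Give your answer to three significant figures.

24.6-fold

Step 1: unknown factor x
Step 2: 110 μL + 1250 μL = 1360 μL total → factor 1360/110 = 12.364
Step 3: 420 μL + 9.6 mL = 10020 μL total → factor 10020/420 = 23.857
Step 4: 0.55 mL + 23 mL = 23.55 mL total → factor 23.55/0.55 = 42.818
Product of known-step factors = 12630
Overall factor = 4.00 mM / (12.9 nM) = 3.1008 × 10^5
x = 3.1008 × 10^5 / 12630 = 24.6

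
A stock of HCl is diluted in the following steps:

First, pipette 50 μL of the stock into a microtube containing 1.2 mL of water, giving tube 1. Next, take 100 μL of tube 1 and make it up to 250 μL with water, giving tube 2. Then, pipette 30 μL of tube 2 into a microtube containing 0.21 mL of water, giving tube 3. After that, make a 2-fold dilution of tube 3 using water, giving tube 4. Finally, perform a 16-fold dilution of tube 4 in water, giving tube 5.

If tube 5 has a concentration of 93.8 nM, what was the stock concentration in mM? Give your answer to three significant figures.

Step 1: 50 μL + 1.2 mL = 1250 μL total → factor 1250/50 = 25
Step 2: 100 μL brought to 250 μL → factor 250/100 = 2.5
Step 3: 30 μL + 0.21 mL = 240 μL total → factor 240/30 = 8
Step 4: 2-fold → factor 2
Step 5: 16-fold → factor 16
Overall dilution factor = 25 × 2.5 × 8 × 2 × 16 = 16000
Stock = 93.8 nM × 16000 = 1.501 × 10^6 nM = 1.50 mM

1.50 mM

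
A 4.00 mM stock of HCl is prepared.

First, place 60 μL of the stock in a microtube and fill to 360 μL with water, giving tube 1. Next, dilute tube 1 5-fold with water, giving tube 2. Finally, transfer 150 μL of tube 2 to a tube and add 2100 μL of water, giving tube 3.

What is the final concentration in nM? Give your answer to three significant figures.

8.89 × 10^3 nM

Step 1: 60 μL brought to 360 μL → factor 360/60 = 6
Step 2: 5-fold → factor 5
Step 3: 150 μL + 2100 μL = 2250 μL total → factor 2250/150 = 15
Overall dilution factor = 6 × 5 × 15 = 450
Final = 4.00 mM / 450 = 0.008889 mM = 8.89 × 10^3 nM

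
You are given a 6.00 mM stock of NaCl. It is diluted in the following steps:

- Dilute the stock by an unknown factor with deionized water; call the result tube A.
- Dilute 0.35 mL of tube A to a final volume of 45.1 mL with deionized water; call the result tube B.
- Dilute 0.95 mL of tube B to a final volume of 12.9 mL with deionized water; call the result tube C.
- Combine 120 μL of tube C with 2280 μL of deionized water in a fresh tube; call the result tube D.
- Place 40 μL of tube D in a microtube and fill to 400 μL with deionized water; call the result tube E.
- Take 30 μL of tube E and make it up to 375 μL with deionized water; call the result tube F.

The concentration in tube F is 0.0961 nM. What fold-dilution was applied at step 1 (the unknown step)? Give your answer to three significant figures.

Step 1: unknown factor x
Step 2: 0.35 mL brought to 45.1 mL → factor 45.1/0.35 = 128.86
Step 3: 0.95 mL brought to 12.9 mL → factor 12.9/0.95 = 13.579
Step 4: 120 μL + 2280 μL = 2400 μL total → factor 2400/120 = 20
Step 5: 40 μL brought to 400 μL → factor 400/40 = 10
Step 6: 30 μL brought to 375 μL → factor 375/30 = 12.5
Product of known-step factors = 4.3744 × 10^6
Overall factor = 6.00 mM / (0.0961 nM) = 6.2435 × 10^7
x = 6.2435 × 10^7 / 4.3744 × 10^6 = 14.3

14.3-fold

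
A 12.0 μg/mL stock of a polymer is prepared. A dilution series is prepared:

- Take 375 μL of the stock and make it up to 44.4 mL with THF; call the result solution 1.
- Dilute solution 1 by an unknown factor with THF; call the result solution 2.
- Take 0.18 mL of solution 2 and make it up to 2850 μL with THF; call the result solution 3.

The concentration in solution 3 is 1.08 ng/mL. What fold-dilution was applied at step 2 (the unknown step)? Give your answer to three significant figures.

Step 1: 375 μL brought to 44.4 mL → factor 44400/375 = 118.4
Step 2: unknown factor x
Step 3: 0.18 mL brought to 2850 μL → factor 2.85/0.18 = 15.833
Product of known-step factors = 1874.7
Overall factor = 12.0 μg/mL / (1.08 ng/mL) = 11111
x = 11111 / 1874.7 = 5.93

5.93-fold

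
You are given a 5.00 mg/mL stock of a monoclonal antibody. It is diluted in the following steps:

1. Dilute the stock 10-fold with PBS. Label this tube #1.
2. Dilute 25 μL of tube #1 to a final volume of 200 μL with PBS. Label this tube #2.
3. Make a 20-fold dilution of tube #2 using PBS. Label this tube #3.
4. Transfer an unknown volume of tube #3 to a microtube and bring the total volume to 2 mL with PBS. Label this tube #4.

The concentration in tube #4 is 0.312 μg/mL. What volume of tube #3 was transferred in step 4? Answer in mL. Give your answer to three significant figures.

0.200 mL

Step 1: 10-fold → factor 10
Step 2: 25 μL brought to 200 μL → factor 200/25 = 8
Step 3: 20-fold → factor 20
Step 4: v brought to 2 mL → factor = 2 mL/v
Product of known-step factors = 1600
Overall factor = 5.00 mg/mL / (0.312 μg/mL) = 16026
Step-4 factor = 16026 / 1600 = 10.016
v = 2 mL / 10.016 = 0.200 mL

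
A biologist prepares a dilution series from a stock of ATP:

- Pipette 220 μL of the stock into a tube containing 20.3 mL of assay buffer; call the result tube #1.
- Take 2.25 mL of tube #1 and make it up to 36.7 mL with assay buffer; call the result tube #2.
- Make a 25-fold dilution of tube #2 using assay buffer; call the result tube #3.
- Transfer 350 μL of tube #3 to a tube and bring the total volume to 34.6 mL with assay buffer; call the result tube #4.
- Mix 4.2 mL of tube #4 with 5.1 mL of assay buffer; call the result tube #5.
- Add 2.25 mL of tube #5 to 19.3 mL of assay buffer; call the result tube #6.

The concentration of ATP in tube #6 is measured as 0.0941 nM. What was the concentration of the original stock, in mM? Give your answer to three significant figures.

7.50 mM

Step 1: 220 μL + 20.3 mL = 20520 μL total → factor 20520/220 = 93.273
Step 2: 2.25 mL brought to 36.7 mL → factor 36.7/2.25 = 16.311
Step 3: 25-fold → factor 25
Step 4: 350 μL brought to 34.6 mL → factor 34600/350 = 98.857
Step 5: 4.2 mL + 5.1 mL = 9.3 mL total → factor 9.3/4.2 = 2.2143
Step 6: 2.25 mL + 19.3 mL = 21.55 mL total → factor 21.55/2.25 = 9.5778
Overall dilution factor = 93.273 × 16.311 × 25 × 98.857 × 2.2143 × 9.5778 = 7.9742 × 10^7
Stock = 0.0941 nM × 7.9742 × 10^7 = 7.504 × 10^6 nM = 7.50 mM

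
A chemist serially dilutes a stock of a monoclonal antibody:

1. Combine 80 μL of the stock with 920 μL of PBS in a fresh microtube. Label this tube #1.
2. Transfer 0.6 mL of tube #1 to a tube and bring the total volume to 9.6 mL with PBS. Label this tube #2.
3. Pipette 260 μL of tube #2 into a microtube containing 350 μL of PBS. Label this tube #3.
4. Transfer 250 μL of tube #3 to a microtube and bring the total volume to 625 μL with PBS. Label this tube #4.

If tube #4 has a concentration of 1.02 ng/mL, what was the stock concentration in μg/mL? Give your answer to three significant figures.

1.20 μg/mL

Step 1: 80 μL + 920 μL = 1000 μL total → factor 1000/80 = 12.5
Step 2: 0.6 mL brought to 9.6 mL → factor 9.6/0.6 = 16
Step 3: 260 μL + 350 μL = 610 μL total → factor 610/260 = 2.3462
Step 4: 250 μL brought to 625 μL → factor 625/250 = 2.5
Overall dilution factor = 12.5 × 16 × 2.3462 × 2.5 = 1173.1
Stock = 1.02 ng/mL × 1173.1 = 1197 ng/mL = 1.20 μg/mL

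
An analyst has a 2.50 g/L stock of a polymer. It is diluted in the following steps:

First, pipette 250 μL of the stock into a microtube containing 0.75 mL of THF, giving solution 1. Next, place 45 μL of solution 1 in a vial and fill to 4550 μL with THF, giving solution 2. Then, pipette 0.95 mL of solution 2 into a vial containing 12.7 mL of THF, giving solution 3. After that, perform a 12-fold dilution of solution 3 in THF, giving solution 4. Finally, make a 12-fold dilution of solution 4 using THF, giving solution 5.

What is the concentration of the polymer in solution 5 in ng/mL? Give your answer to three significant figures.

Step 1: 250 μL + 0.75 mL = 1000 μL total → factor 1000/250 = 4
Step 2: 45 μL brought to 4550 μL → factor 4550/45 = 101.11
Step 3: 0.95 mL + 12.7 mL = 13.65 mL total → factor 13.65/0.95 = 14.368
Step 4: 12-fold → factor 12
Step 5: 12-fold → factor 12
Overall dilution factor = 4 × 101.11 × 14.368 × 12 × 12 = 8.3682 × 10^5
Final = 2.50 g/L / 8.3682 × 10^5 = 2.988 × 10^-6 g/L = 2.99 ng/mL

2.99 ng/mL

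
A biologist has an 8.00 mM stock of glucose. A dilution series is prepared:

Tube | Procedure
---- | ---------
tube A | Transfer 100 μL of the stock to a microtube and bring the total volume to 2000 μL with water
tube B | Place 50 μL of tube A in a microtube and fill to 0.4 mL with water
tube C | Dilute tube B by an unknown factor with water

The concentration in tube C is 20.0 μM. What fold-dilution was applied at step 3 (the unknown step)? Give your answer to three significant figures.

Step 1: 100 μL brought to 2000 μL → factor 2000/100 = 20
Step 2: 50 μL brought to 0.4 mL → factor 400/50 = 8
Step 3: unknown factor x
Product of known-step factors = 160
Overall factor = 8.00 mM / (20.0 μM) = 400
x = 400 / 160 = 2.50

2.50-fold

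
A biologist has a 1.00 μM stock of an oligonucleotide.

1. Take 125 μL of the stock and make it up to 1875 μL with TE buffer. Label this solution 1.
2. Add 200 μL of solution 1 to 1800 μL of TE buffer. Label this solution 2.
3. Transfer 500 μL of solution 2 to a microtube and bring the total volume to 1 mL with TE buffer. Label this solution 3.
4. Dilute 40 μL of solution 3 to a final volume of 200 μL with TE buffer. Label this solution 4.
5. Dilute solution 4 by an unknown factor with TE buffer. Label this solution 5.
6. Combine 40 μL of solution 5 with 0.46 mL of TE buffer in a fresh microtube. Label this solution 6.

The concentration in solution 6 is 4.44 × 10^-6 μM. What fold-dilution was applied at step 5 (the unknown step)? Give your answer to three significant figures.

12.0-fold

Step 1: 125 μL brought to 1875 μL → factor 1875/125 = 15
Step 2: 200 μL + 1800 μL = 2000 μL total → factor 2000/200 = 10
Step 3: 500 μL brought to 1 mL → factor 1000/500 = 2
Step 4: 40 μL brought to 200 μL → factor 200/40 = 5
Step 5: unknown factor x
Step 6: 40 μL + 0.46 mL = 500 μL total → factor 500/40 = 12.5
Product of known-step factors = 18750
Overall factor = 1.00 μM / (4.44 × 10^-6 μM) = 2.2523 × 10^5
x = 2.2523 × 10^5 / 18750 = 12.0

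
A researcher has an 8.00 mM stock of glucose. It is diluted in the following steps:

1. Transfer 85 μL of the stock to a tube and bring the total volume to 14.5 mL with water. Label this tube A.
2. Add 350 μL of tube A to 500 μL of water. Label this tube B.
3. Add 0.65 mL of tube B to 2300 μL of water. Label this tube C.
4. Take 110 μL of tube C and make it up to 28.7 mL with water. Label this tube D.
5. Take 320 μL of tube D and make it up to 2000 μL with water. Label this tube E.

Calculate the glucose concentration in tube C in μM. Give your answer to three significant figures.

Step 1: 85 μL brought to 14.5 mL → factor 14500/85 = 170.59
Step 2: 350 μL + 500 μL = 850 μL total → factor 850/350 = 2.4286
Step 3: 0.65 mL + 2300 μL = 2.95 mL total → factor 2.95/0.65 = 4.5385
Dilution factor through tube C = 170.59 × 2.4286 × 4.5385 = 1880.2
[tube C] = 8.00 mM / 1880.2 = 0.004255 mM = 4.25 μM

4.25 μM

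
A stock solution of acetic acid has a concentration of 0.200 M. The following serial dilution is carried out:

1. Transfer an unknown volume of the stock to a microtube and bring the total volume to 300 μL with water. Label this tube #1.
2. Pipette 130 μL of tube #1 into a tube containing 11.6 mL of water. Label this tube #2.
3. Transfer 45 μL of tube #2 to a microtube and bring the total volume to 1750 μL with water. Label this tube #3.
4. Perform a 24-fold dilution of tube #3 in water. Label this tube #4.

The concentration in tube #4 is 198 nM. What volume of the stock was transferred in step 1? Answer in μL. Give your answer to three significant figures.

Step 1: v brought to 300 μL → factor = 300 μL/v
Step 2: 130 μL + 11.6 mL = 11730 μL total → factor 11730/130 = 90.231
Step 3: 45 μL brought to 1750 μL → factor 1750/45 = 38.889
Step 4: 24-fold → factor 24
Product of known-step factors = 84215
Overall factor = 0.200 M / (198 nM) = 1.0101 × 10^6
Step-1 factor = 1.0101 × 10^6 / 84215 = 11.994
v = 300 μL / 11.994 = 25.0 μL

25.0 μL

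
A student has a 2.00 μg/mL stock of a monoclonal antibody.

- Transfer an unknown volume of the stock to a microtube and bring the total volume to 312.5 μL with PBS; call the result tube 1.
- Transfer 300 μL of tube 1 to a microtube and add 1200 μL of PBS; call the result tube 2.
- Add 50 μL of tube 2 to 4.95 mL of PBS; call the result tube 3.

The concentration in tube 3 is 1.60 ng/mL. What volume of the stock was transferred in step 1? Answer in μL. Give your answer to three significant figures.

125 μL

Step 1: v brought to 312.5 μL → factor = 312.5 μL/v
Step 2: 300 μL + 1200 μL = 1500 μL total → factor 1500/300 = 5
Step 3: 50 μL + 4.95 mL = 5000 μL total → factor 5000/50 = 100
Product of known-step factors = 500
Overall factor = 2.00 μg/mL / (1.60 ng/mL) = 1250
Step-1 factor = 1250 / 500 = 2.5
v = 312.5 μL / 2.5 = 125 μL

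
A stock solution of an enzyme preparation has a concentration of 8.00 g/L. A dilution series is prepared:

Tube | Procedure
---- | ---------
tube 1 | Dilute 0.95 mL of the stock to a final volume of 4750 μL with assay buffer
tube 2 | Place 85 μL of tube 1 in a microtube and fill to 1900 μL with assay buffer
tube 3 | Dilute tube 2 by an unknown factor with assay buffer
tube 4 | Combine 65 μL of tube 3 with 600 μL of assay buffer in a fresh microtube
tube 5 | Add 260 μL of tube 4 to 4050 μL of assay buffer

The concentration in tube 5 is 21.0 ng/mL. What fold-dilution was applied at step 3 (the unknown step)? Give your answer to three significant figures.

20.1-fold

Step 1: 0.95 mL brought to 4750 μL → factor 4.75/0.95 = 5
Step 2: 85 μL brought to 1900 μL → factor 1900/85 = 22.353
Step 3: unknown factor x
Step 4: 65 μL + 600 μL = 665 μL total → factor 665/65 = 10.231
Step 5: 260 μL + 4050 μL = 4310 μL total → factor 4310/260 = 16.577
Product of known-step factors = 18955
Overall factor = 8.00 g/L / (21.0 ng/mL) = 3.8095 × 10^5
x = 3.8095 × 10^5 / 18955 = 20.1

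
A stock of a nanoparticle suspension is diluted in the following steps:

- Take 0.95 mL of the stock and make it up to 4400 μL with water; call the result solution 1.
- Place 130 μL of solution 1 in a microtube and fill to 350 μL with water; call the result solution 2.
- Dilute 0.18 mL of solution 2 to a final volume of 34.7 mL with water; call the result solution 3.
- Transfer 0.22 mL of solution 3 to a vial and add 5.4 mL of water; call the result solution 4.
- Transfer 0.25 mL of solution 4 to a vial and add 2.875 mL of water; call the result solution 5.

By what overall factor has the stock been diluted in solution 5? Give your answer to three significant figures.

Step 1: 0.95 mL brought to 4400 μL → factor 4.4/0.95 = 4.6316
Step 2: 130 μL brought to 350 μL → factor 350/130 = 2.6923
Step 3: 0.18 mL brought to 34.7 mL → factor 34.7/0.18 = 192.78
Step 4: 0.22 mL + 5.4 mL = 5.62 mL total → factor 5.62/0.22 = 25.545
Step 5: 0.25 mL + 2.875 mL = 3.125 mL total → factor 3.125/0.25 = 12.5
Overall dilution factor = 4.6316 × 2.6923 × 192.78 × 25.545 × 12.5 = 7.676 × 10^5

7.68 × 10^5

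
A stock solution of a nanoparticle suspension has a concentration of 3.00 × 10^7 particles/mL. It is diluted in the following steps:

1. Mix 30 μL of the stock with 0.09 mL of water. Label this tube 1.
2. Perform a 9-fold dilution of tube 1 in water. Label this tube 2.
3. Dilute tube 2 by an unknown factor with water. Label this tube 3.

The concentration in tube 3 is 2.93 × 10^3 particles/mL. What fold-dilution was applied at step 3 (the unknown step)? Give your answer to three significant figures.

284-fold

Step 1: 30 μL + 0.09 mL = 120 μL total → factor 120/30 = 4
Step 2: 9-fold → factor 9
Step 3: unknown factor x
Product of known-step factors = 36
Overall factor = 3.00 × 10^7 particles/mL / (2.93 × 10^3 particles/mL) = 10239
x = 10239 / 36 = 284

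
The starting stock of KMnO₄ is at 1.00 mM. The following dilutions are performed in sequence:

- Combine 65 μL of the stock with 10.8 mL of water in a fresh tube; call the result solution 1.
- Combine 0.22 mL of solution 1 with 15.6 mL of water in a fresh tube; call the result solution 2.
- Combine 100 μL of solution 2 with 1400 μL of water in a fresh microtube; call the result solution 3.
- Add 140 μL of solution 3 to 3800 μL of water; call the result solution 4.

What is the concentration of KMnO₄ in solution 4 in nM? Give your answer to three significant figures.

Step 1: 65 μL + 10.8 mL = 10865 μL total → factor 10865/65 = 167.15
Step 2: 0.22 mL + 15.6 mL = 15.82 mL total → factor 15.82/0.22 = 71.909
Step 3: 100 μL + 1400 μL = 1500 μL total → factor 1500/100 = 15
Step 4: 140 μL + 3800 μL = 3940 μL total → factor 3940/140 = 28.143
Overall dilution factor = 167.15 × 71.909 × 15 × 28.143 = 5.0741 × 10^6
Final = 1.00 mM / 5.0741 × 10^6 = 1.971 × 10^-7 mM = 0.197 nM

0.197 nM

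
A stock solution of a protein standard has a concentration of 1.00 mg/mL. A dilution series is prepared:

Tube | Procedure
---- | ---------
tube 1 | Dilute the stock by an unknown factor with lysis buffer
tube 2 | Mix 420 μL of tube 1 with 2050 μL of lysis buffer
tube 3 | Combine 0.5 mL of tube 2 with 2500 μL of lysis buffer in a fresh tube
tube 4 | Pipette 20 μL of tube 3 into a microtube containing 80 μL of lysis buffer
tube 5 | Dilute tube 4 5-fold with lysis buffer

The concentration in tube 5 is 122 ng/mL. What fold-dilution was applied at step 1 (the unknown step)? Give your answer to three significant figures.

9.29-fold

Step 1: unknown factor x
Step 2: 420 μL + 2050 μL = 2470 μL total → factor 2470/420 = 5.881
Step 3: 0.5 mL + 2500 μL = 3 mL total → factor 3/0.5 = 6
Step 4: 20 μL + 80 μL = 100 μL total → factor 100/20 = 5
Step 5: 5-fold → factor 5
Product of known-step factors = 882.14
Overall factor = 1.00 mg/mL / (122 ng/mL) = 8196.7
x = 8196.7 / 882.14 = 9.29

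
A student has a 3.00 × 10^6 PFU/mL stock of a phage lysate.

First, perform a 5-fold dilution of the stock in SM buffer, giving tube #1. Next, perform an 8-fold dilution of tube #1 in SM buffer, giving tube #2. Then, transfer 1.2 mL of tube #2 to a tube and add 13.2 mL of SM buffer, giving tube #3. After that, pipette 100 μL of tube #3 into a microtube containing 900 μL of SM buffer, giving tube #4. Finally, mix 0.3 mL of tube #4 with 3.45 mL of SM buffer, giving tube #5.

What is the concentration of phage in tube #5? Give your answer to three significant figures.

Step 1: 5-fold → factor 5
Step 2: 8-fold → factor 8
Step 3: 1.2 mL + 13.2 mL = 14.4 mL total → factor 14.4/1.2 = 12
Step 4: 100 μL + 900 μL = 1000 μL total → factor 1000/100 = 10
Step 5: 0.3 mL + 3.45 mL = 3.75 mL total → factor 3.75/0.3 = 12.5
Overall dilution factor = 5 × 8 × 12 × 10 × 12.5 = 60000
Final = 3.00 × 10^6 PFU/mL / 60000 = 50.0 PFU/mL

50.0 PFU/mL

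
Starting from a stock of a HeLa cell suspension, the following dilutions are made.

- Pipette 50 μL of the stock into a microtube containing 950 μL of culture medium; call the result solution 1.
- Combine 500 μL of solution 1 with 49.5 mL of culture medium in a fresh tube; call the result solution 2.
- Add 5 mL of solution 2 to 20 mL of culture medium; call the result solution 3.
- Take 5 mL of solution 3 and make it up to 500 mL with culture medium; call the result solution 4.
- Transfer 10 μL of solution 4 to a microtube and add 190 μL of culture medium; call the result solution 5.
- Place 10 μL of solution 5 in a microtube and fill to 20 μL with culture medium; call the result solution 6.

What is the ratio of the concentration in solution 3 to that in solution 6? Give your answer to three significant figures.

4.00 × 10^3

Step 1: 50 μL + 950 μL = 1000 μL total → factor 1000/50 = 20
Step 2: 500 μL + 49.5 mL = 50000 μL total → factor 50000/500 = 100
Step 3: 5 mL + 20 mL = 25 mL total → factor 25/5 = 5
Step 4: 5 mL brought to 500 mL → factor 500/5 = 100
Step 5: 10 μL + 190 μL = 200 μL total → factor 200/10 = 20
Step 6: 10 μL brought to 20 μL → factor 20/10 = 2
Dilution factor to solution 3 = 10000; to solution 6 = 4 × 10^7
[solution 3]/[solution 6] = (factor to solution 6)/(factor to solution 3) = 4 × 10^7/10000 = 4.00 × 10^3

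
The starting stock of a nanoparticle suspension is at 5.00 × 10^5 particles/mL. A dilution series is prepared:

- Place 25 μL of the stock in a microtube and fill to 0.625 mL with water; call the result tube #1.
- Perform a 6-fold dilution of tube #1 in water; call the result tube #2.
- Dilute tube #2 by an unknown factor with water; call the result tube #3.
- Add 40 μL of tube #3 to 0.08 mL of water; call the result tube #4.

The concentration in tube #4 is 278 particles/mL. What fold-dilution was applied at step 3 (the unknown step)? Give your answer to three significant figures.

Step 1: 25 μL brought to 0.625 mL → factor 625/25 = 25
Step 2: 6-fold → factor 6
Step 3: unknown factor x
Step 4: 40 μL + 0.08 mL = 120 μL total → factor 120/40 = 3
Product of known-step factors = 450
Overall factor = 5.00 × 10^5 particles/mL / (278 particles/mL) = 1798.6
x = 1798.6 / 450 = 4.00

4.00-fold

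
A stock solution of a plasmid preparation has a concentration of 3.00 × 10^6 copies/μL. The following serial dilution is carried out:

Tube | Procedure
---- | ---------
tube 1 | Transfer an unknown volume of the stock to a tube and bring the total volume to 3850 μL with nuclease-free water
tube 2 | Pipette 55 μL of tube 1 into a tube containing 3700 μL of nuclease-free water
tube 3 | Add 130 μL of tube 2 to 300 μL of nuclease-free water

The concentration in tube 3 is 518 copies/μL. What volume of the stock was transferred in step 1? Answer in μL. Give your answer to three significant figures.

Step 1: v brought to 3850 μL → factor = 3850 μL/v
Step 2: 55 μL + 3700 μL = 3755 μL total → factor 3755/55 = 68.273
Step 3: 130 μL + 300 μL = 430 μL total → factor 430/130 = 3.3077
Product of known-step factors = 225.83
Overall factor = 3.00 × 10^6 copies/μL / (518 copies/μL) = 5791.5
Step-1 factor = 5791.5 / 225.83 = 25.646
v = 3850 μL / 25.646 = 150 μL

150 μL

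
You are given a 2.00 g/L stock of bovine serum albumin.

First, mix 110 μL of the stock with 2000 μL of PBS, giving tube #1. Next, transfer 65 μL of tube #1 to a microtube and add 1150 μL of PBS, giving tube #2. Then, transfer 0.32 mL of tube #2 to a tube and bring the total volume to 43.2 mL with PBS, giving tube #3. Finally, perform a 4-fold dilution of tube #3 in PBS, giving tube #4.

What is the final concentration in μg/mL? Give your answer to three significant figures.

Step 1: 110 μL + 2000 μL = 2110 μL total → factor 2110/110 = 19.182
Step 2: 65 μL + 1150 μL = 1215 μL total → factor 1215/65 = 18.692
Step 3: 0.32 mL brought to 43.2 mL → factor 43.2/0.32 = 135
Step 4: 4-fold → factor 4
Overall dilution factor = 19.182 × 18.692 × 135 × 4 = 1.9362 × 10^5
Final = 2.00 g/L / 1.9362 × 10^5 = 1.033 × 10^-5 g/L = 0.0103 μg/mL

0.0103 μg/mL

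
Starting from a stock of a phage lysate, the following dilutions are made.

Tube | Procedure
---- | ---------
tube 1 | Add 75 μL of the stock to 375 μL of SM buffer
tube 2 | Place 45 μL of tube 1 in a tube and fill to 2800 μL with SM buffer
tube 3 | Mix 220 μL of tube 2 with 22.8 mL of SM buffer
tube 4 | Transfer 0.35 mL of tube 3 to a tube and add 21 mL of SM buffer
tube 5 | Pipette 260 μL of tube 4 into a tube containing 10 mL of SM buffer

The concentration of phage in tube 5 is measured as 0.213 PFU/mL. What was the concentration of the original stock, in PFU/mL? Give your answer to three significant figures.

Step 1: 75 μL + 375 μL = 450 μL total → factor 450/75 = 6
Step 2: 45 μL brought to 2800 μL → factor 2800/45 = 62.222
Step 3: 220 μL + 22.8 mL = 23020 μL total → factor 23020/220 = 104.64
Step 4: 0.35 mL + 21 mL = 21.35 mL total → factor 21.35/0.35 = 61
Step 5: 260 μL + 10 mL = 10260 μL total → factor 10260/260 = 39.462
Overall dilution factor = 6 × 62.222 × 104.64 × 61 × 39.462 = 9.4034 × 10^7
Stock = 0.213 PFU/mL × 9.4034 × 10^7 = 2.00 × 10^7 PFU/mL

2.00 × 10^7 PFU/mL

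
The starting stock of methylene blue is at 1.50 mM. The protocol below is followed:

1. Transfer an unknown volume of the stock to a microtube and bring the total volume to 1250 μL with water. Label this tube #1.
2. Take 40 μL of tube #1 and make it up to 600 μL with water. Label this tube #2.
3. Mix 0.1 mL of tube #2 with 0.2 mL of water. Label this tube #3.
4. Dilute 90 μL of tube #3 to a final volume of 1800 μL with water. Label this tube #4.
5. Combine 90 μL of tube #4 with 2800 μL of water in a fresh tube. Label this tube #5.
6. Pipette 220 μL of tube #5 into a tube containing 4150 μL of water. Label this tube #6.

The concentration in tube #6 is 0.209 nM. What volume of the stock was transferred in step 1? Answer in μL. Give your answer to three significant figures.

100 μL

Step 1: v brought to 1250 μL → factor = 1250 μL/v
Step 2: 40 μL brought to 600 μL → factor 600/40 = 15
Step 3: 0.1 mL + 0.2 mL = 0.3 mL total → factor 0.3/0.1 = 3
Step 4: 90 μL brought to 1800 μL → factor 1800/90 = 20
Step 5: 90 μL + 2800 μL = 2890 μL total → factor 2890/90 = 32.111
Step 6: 220 μL + 4150 μL = 4370 μL total → factor 4370/220 = 19.864
Product of known-step factors = 5.7406 × 10^5
Overall factor = 1.50 mM / (0.209 nM) = 7.177 × 10^6
Step-1 factor = 7.177 × 10^6 / 5.7406 × 10^5 = 12.502
v = 1250 μL / 12.502 = 100 μL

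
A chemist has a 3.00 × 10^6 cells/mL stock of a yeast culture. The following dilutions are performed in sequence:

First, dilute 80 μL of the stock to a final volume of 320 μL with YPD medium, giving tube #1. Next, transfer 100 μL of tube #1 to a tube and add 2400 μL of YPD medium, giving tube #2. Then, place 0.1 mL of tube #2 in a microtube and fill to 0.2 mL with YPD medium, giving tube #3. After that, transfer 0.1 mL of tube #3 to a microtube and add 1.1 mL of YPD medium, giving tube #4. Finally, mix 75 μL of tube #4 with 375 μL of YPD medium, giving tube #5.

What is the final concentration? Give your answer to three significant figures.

208 cells/mL

Step 1: 80 μL brought to 320 μL → factor 320/80 = 4
Step 2: 100 μL + 2400 μL = 2500 μL total → factor 2500/100 = 25
Step 3: 0.1 mL brought to 0.2 mL → factor 0.2/0.1 = 2
Step 4: 0.1 mL + 1.1 mL = 1.2 mL total → factor 1.2/0.1 = 12
Step 5: 75 μL + 375 μL = 450 μL total → factor 450/75 = 6
Overall dilution factor = 4 × 25 × 2 × 12 × 6 = 14400
Final = 3.00 × 10^6 cells/mL / 14400 = 208 cells/mL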